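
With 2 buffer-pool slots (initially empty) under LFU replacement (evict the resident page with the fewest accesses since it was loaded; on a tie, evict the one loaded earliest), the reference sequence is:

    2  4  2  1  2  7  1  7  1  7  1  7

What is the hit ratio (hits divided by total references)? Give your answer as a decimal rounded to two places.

0.17

2 -> miss, frames {2}
4 -> miss, frames {2,4}
2 -> hit
1 -> miss, evict 4, frames {2,1}
2 -> hit
7 -> miss, evict 1, frames {2,7}
1 -> miss, evict 7, frames {2,1}
7 -> miss, evict 1, frames {2,7}
1 -> miss, evict 7, frames {2,1}
7 -> miss, evict 1, frames {2,7}
1 -> miss, evict 7, frames {2,1}
7 -> miss, evict 1, frames {2,7}
Hits: 2 of 12 references → 2/12 = 0.1667.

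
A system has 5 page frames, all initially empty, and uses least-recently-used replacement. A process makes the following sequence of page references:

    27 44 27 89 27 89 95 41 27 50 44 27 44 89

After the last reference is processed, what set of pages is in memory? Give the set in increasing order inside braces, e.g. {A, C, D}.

{27, 41, 44, 50, 89}

27: fault, frames {27}
44: fault, frames {27,44}
27: hit
89: fault, frames {44,27,89}
27: hit
89: hit
95: fault, frames {44,27,89,95}
41: fault, frames {44,27,89,95,41}
27: hit
50: fault, evict 44, frames {89,95,41,27,50}
44: fault, evict 89, frames {95,41,27,50,44}
27: hit
44: hit
89: fault, evict 95, frames {41,50,27,44,89}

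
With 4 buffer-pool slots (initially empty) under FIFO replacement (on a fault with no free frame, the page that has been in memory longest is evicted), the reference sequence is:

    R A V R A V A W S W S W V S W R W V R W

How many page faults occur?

6

R: miss, frames [R]
A: miss, frames [R, A]
V: miss, frames [R, A, V]
R: hit
A: hit
V: hit
A: hit
W: miss, frames [R, A, V, W]
S: miss, evict R, frames [A, V, W, S]
W: hit
S: hit
W: hit
V: hit
S: hit
W: hit
R: miss, evict A, frames [V, W, S, R]
W: hit
V: hit
R: hit
W: hit
Page faults: 6.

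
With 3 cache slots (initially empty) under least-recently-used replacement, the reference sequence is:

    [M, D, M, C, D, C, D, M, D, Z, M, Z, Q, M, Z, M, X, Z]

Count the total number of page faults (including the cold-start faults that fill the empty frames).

M: fault, frames {M}
D: fault, frames {M,D}
M: hit
C: fault, frames {D,M,C}
D: hit
C: hit
D: hit
M: hit
D: hit
Z: fault, evict C, frames {M,D,Z}
M: hit
Z: hit
Q: fault, evict D, frames {M,Z,Q}
M: hit
Z: hit
M: hit
X: fault, evict Q, frames {Z,M,X}
Z: hit
Page faults: 6.

6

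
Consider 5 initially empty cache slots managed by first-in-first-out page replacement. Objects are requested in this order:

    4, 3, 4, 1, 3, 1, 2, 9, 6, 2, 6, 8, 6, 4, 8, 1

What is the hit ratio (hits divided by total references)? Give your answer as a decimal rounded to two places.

4 → fault, frames (4)
3 → fault, frames (4 3)
4 → hit
1 → fault, frames (4 3 1)
3 → hit
1 → hit
2 → fault, frames (4 3 1 2)
9 → fault, frames (4 3 1 2 9)
6 → fault, evict 4, frames (3 1 2 9 6)
2 → hit
6 → hit
8 → fault, evict 3, frames (1 2 9 6 8)
6 → hit
4 → fault, evict 1, frames (2 9 6 8 4)
8 → hit
1 → fault, evict 2, frames (9 6 8 4 1)
Hits: 7 of 16 references → 7/16 = 0.4375.

0.44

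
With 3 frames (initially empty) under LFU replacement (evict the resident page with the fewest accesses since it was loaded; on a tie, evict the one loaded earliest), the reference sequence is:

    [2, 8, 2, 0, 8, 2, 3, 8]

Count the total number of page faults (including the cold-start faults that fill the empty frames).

2: miss, frames [2]
8: miss, frames [2, 8]
2: hit
0: miss, frames [2, 8, 0]
8: hit
2: hit
3: miss, evict 0, frames [2, 8, 3]
8: hit
Page faults: 4.

4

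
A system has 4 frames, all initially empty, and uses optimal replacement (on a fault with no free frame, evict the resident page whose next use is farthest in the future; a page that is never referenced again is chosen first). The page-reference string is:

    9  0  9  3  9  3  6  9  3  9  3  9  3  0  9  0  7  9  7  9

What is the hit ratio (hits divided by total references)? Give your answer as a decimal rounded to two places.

9 -> miss, frames {9}
0 -> miss, frames {9,0}
9 -> hit
3 -> miss, frames {9,0,3}
9 -> hit
3 -> hit
6 -> miss, frames {9,0,3,6}
9 -> hit
3 -> hit
9 -> hit
3 -> hit
9 -> hit
3 -> hit
0 -> hit
9 -> hit
0 -> hit
7 -> miss, evict 6, frames {9,0,3,7}
9 -> hit
7 -> hit
9 -> hit
Hits: 15 of 20 references → 15/20 = 0.7500.

0.75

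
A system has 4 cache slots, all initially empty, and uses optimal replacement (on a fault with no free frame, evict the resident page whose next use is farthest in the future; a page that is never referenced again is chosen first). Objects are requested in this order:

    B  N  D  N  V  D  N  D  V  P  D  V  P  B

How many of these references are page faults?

5

B → fault, frames {B}
N → fault, frames {B,N}
D → fault, frames {B,N,D}
N → hit
V → fault, frames {B,N,D,V}
D → hit
N → hit
D → hit
V → hit
P → fault, evict N, frames {B,D,V,P}
D → hit
V → hit
P → hit
B → hit
Page faults: 5.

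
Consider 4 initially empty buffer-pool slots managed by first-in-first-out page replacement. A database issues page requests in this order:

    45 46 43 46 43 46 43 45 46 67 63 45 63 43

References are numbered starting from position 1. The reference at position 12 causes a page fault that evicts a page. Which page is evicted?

46

pos 1: 45 -> fault, frames {45}
pos 2: 46 -> fault, frames {45,46}
pos 3: 43 -> fault, frames {45,46,43}
pos 4: 46 -> hit
pos 5: 43 -> hit
pos 6: 46 -> hit
pos 7: 43 -> hit
pos 8: 45 -> hit
pos 9: 46 -> hit
pos 10: 67 -> fault, frames {45,46,43,67}
pos 11: 63 -> fault, evict 45, frames {46,43,67,63}
pos 12: 45 -> fault, evict 46, frames {43,67,63,45}
At position 12, page 46 is evicted.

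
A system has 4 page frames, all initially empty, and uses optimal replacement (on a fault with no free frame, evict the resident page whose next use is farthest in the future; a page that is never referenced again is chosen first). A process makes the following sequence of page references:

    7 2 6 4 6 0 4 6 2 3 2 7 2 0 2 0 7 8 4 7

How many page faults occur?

7 → fault, frames (7)
2 → fault, frames (7 2)
6 → fault, frames (7 2 6)
4 → fault, frames (7 2 6 4)
6 → hit
0 → fault, evict 7, frames (2 6 4 0)
4 → hit
6 → hit
2 → hit
3 → fault, evict 6, frames (2 4 0 3)
2 → hit
7 → fault, evict 3, frames (2 4 0 7)
2 → hit
0 → hit
2 → hit
0 → hit
7 → hit
8 → fault, evict 0, frames (2 4 7 8)
4 → hit
7 → hit
Page faults: 8.

8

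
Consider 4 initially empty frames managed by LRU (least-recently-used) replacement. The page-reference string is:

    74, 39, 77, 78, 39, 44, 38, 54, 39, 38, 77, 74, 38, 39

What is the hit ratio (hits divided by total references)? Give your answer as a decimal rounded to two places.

74: fault, frames {74}
39: fault, frames {74,39}
77: fault, frames {74,39,77}
78: fault, frames {74,39,77,78}
39: hit
44: fault, evict 74, frames {77,78,39,44}
38: fault, evict 77, frames {78,39,44,38}
54: fault, evict 78, frames {39,44,38,54}
39: hit
38: hit
77: fault, evict 44, frames {54,39,38,77}
74: fault, evict 54, frames {39,38,77,74}
38: hit
39: hit
Hits: 5 of 14 references → 5/14 = 0.3571.

0.36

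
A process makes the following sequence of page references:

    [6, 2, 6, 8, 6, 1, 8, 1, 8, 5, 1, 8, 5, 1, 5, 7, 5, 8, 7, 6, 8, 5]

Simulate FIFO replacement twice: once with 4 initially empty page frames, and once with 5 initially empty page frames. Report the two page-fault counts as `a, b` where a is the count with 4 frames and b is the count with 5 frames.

4 frames: F F . F . F . . . F . . . . . F . . . F F . → 8 faults.
5 frames: F F . F . F . . . F . . . . . F . . . F . . → 7 faults.
7 < 8: adding a frame reduced faults, as is typical.

8, 7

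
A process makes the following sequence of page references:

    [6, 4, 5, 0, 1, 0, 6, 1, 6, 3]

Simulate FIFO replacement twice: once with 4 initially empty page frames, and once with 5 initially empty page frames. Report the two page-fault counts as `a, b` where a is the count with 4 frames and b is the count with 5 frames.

7, 6

4 frames: F F F F F . F . . F → 7 faults.
5 frames: F F F F F . . . . F → 6 faults.
6 < 7: adding a frame reduced faults, as is typical.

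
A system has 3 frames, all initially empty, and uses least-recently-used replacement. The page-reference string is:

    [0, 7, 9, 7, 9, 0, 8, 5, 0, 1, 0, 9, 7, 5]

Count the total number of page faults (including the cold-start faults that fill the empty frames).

9

0: fault, frames {0}
7: fault, frames {0,7}
9: fault, frames {0,7,9}
7: hit
9: hit
0: hit
8: fault, evict 7, frames {9,0,8}
5: fault, evict 9, frames {0,8,5}
0: hit
1: fault, evict 8, frames {5,0,1}
0: hit
9: fault, evict 5, frames {1,0,9}
7: fault, evict 1, frames {0,9,7}
5: fault, evict 0, frames {9,7,5}
Page faults: 9.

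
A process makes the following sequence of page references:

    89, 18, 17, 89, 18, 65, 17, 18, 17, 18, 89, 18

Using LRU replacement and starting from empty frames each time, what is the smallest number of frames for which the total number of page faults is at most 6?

f=1: 12 faults
f=2: 9 faults
f=3: 6 faults
f=4: 4 faults
Smallest f with faults ≤ 6 is 3.

3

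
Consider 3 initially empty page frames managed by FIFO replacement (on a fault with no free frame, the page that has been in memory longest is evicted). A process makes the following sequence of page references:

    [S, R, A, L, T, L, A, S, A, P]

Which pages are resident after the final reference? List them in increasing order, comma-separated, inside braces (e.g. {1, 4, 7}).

{A, P, S}

S: fault, frames (S)
R: fault, frames (S R)
A: fault, frames (S R A)
L: fault, evict S, frames (R A L)
T: fault, evict R, frames (A L T)
L: hit
A: hit
S: fault, evict A, frames (L T S)
A: fault, evict L, frames (T S A)
P: fault, evict T, frames (S A P)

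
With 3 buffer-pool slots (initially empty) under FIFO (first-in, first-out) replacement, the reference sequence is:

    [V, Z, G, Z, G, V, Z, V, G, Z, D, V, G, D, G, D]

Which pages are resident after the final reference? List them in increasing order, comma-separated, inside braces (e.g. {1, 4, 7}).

{D, G, V}

V -> miss, frames (V)
Z -> miss, frames (V Z)
G -> miss, frames (V Z G)
Z -> hit
G -> hit
V -> hit
Z -> hit
V -> hit
G -> hit
Z -> hit
D -> miss, evict V, frames (Z G D)
V -> miss, evict Z, frames (G D V)
G -> hit
D -> hit
G -> hit
D -> hit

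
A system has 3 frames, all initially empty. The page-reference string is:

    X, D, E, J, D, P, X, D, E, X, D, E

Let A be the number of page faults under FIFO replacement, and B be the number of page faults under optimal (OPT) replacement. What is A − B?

Under FIFO: F F F F . F F F F . . . → 8 faults.
Under OPT: F F F F . F . . F . . . → 6 faults.
A − B = 8 − 6 = 2.

2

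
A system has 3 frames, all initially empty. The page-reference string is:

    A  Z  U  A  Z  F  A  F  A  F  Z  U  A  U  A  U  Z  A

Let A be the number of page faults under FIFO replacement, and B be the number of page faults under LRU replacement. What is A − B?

Under FIFO: F F F . . F F . . . F F . . . . . . → 7 faults.
Under LRU: F F F . . F . . . . . F F . . . . . → 6 faults.
A − B = 7 − 6 = 1.

1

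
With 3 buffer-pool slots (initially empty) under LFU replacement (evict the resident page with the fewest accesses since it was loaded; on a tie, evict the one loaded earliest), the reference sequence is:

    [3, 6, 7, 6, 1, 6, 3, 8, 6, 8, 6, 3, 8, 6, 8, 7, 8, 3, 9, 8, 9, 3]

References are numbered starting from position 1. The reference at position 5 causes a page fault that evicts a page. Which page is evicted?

pos 1: 3 → fault, frames [3]
pos 2: 6 → fault, frames [3, 6]
pos 3: 7 → fault, frames [3, 6, 7]
pos 4: 6 → hit
pos 5: 1 → fault, evict 3, frames [6, 7, 1]
At position 5, page 3 is evicted.

3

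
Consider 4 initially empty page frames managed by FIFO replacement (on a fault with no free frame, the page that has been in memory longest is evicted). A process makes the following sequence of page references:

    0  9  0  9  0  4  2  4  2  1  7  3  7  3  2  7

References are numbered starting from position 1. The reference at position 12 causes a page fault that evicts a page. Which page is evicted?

4

pos 1: 0 → fault, frames {0}
pos 2: 9 → fault, frames {0,9}
pos 3: 0 → hit
pos 4: 9 → hit
pos 5: 0 → hit
pos 6: 4 → fault, frames {0,9,4}
pos 7: 2 → fault, frames {0,9,4,2}
pos 8: 4 → hit
pos 9: 2 → hit
pos 10: 1 → fault, evict 0, frames {9,4,2,1}
pos 11: 7 → fault, evict 9, frames {4,2,1,7}
pos 12: 3 → fault, evict 4, frames {2,1,7,3}
At position 12, page 4 is evicted.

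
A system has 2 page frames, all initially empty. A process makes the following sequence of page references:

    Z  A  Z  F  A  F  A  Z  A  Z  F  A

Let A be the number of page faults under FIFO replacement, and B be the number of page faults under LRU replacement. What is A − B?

Under FIFO: F F . F . . . F F . F . → 6 faults.
Under LRU: F F . F F . . F . . F F → 7 faults.
A − B = 6 − 7 = -1.

-1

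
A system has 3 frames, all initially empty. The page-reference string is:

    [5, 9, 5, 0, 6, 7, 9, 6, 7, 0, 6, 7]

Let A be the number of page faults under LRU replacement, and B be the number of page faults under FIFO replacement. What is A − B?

-2

Under LRU: F F . F F F F . . F . . → 7 faults.
Under FIFO: F F . F F F F . . F F F → 9 faults.
A − B = 7 − 9 = -2.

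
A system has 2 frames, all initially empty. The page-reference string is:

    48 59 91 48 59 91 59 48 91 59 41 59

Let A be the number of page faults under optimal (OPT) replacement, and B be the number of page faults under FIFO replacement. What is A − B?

Under OPT: F F F . F . . F . F F . → 7 faults.
Under FIFO: F F F F F F . F . F F . → 9 faults.
A − B = 7 − 9 = -2.

-2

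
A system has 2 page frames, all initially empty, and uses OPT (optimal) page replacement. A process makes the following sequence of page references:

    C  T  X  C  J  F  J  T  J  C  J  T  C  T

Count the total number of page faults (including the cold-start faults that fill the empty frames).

8

C → fault, frames {C}
T → fault, frames {C,T}
X → fault, evict T, frames {C,X}
C → hit
J → fault, evict X, frames {C,J}
F → fault, evict C, frames {J,F}
J → hit
T → fault, evict F, frames {J,T}
J → hit
C → fault, evict T, frames {J,C}
J → hit
T → fault, evict J, frames {C,T}
C → hit
T → hit
Page faults: 8.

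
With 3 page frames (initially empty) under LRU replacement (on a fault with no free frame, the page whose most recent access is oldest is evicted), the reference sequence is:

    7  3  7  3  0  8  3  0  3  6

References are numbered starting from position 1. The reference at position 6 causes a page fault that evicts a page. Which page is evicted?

7

pos 1: 7: miss, frames {7}
pos 2: 3: miss, frames {7,3}
pos 3: 7: hit
pos 4: 3: hit
pos 5: 0: miss, frames {7,3,0}
pos 6: 8: miss, evict 7, frames {3,0,8}
At position 6, page 7 is evicted.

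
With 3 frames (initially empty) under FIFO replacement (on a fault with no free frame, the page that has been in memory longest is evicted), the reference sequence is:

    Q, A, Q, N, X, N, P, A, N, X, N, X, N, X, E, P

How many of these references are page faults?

Q → miss, frames {Q}
A → miss, frames {Q,A}
Q → hit
N → miss, frames {Q,A,N}
X → miss, evict Q, frames {A,N,X}
N → hit
P → miss, evict A, frames {N,X,P}
A → miss, evict N, frames {X,P,A}
N → miss, evict X, frames {P,A,N}
X → miss, evict P, frames {A,N,X}
N → hit
X → hit
N → hit
X → hit
E → miss, evict A, frames {N,X,E}
P → miss, evict N, frames {X,E,P}
Page faults: 10.

10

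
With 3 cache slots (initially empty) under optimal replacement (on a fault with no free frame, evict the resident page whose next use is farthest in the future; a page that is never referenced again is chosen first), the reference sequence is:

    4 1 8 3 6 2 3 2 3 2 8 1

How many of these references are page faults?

4: fault, frames [4]
1: fault, frames [4, 1]
8: fault, frames [4, 1, 8]
3: fault, evict 4, frames [1, 8, 3]
6: fault, evict 1, frames [8, 3, 6]
2: fault, evict 6, frames [8, 3, 2]
3: hit
2: hit
3: hit
2: hit
8: hit
1: fault, evict 2, frames [8, 3, 1]
Page faults: 7.

7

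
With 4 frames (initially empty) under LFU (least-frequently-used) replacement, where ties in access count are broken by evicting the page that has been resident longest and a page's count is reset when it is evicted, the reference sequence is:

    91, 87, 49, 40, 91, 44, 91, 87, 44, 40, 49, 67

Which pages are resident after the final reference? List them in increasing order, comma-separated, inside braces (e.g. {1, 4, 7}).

{40, 44, 67, 91}

91 -> miss, frames {91}
87 -> miss, frames {91,87}
49 -> miss, frames {91,87,49}
40 -> miss, frames {91,87,49,40}
91 -> hit
44 -> miss, evict 87, frames {91,49,40,44}
91 -> hit
87 -> miss, evict 49, frames {91,40,44,87}
44 -> hit
40 -> hit
49 -> miss, evict 87, frames {91,40,44,49}
67 -> miss, evict 49, frames {91,40,44,67}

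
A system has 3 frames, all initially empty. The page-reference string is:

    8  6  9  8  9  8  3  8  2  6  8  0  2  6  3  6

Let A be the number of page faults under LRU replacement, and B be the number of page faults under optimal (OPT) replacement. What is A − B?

Under LRU: F F F . . . F . F F . F F F F . → 10 faults.
Under OPT: F F F . . . F . F . . F . . F . → 7 faults.
A − B = 10 − 7 = 3.

3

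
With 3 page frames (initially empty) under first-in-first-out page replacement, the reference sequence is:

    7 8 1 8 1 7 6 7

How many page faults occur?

7: miss, frames (7)
8: miss, frames (7 8)
1: miss, frames (7 8 1)
8: hit
1: hit
7: hit
6: miss, evict 7, frames (8 1 6)
7: miss, evict 8, frames (1 6 7)
Page faults: 5.

5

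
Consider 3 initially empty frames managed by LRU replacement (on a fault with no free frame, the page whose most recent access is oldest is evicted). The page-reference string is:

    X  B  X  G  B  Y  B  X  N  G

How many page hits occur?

X: miss, frames [X]
B: miss, frames [X, B]
X: hit
G: miss, frames [B, X, G]
B: hit
Y: miss, evict X, frames [G, B, Y]
B: hit
X: miss, evict G, frames [Y, B, X]
N: miss, evict Y, frames [B, X, N]
G: miss, evict B, frames [X, N, G]
Hits: 3.

3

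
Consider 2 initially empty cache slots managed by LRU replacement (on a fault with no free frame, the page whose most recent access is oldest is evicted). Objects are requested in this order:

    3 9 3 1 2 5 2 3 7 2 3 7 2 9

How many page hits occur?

2

3 -> fault, frames (3)
9 -> fault, frames (3 9)
3 -> hit
1 -> fault, evict 9, frames (3 1)
2 -> fault, evict 3, frames (1 2)
5 -> fault, evict 1, frames (2 5)
2 -> hit
3 -> fault, evict 5, frames (2 3)
7 -> fault, evict 2, frames (3 7)
2 -> fault, evict 3, frames (7 2)
3 -> fault, evict 7, frames (2 3)
7 -> fault, evict 2, frames (3 7)
2 -> fault, evict 3, frames (7 2)
9 -> fault, evict 7, frames (2 9)
Hits: 2.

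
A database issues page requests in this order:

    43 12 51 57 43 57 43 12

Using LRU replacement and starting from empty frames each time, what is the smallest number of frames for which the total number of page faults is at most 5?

f=1: 8 faults
f=2: 6 faults
f=3: 6 faults
f=4: 4 faults
Smallest f with faults ≤ 5 is 4.

4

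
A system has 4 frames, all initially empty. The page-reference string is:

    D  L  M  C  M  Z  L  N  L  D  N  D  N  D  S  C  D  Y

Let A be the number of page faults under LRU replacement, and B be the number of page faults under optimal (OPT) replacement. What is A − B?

Under LRU: F F F F . F . F . F . . . . F F . F → 10 faults.
Under OPT: F F F F . F . F . . . . . . F . . F → 8 faults.
A − B = 10 − 8 = 2.

2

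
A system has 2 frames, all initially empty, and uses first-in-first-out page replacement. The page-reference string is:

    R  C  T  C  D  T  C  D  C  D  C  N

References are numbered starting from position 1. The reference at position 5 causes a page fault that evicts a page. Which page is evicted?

pos 1: R: fault, frames {R}
pos 2: C: fault, frames {R,C}
pos 3: T: fault, evict R, frames {C,T}
pos 4: C: hit
pos 5: D: fault, evict C, frames {T,D}
At position 5, page C is evicted.

C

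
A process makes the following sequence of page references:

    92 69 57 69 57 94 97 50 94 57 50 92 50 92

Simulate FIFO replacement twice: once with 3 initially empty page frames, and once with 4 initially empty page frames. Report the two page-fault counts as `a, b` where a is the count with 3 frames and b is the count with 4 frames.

3 frames: F F F . . F F F . F . F . . → 8 faults.
4 frames: F F F . . F F F . . . F . . → 7 faults.
7 < 8: adding a frame reduced faults, as is typical.

8, 7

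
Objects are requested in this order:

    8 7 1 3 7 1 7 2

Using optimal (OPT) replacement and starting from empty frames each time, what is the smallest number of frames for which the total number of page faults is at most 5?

3

f=1: 8 faults
f=2: 6 faults
f=3: 5 faults
f=4: 5 faults
f=5: 5 faults
Smallest f with faults ≤ 5 is 3.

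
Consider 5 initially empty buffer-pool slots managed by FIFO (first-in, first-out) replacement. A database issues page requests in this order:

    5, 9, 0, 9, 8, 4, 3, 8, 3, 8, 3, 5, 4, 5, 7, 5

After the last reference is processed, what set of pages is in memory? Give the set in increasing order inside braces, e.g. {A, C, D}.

{3, 4, 5, 7, 8}

5 → fault, frames {5}
9 → fault, frames {5,9}
0 → fault, frames {5,9,0}
9 → hit
8 → fault, frames {5,9,0,8}
4 → fault, frames {5,9,0,8,4}
3 → fault, evict 5, frames {9,0,8,4,3}
8 → hit
3 → hit
8 → hit
3 → hit
5 → fault, evict 9, frames {0,8,4,3,5}
4 → hit
5 → hit
7 → fault, evict 0, frames {8,4,3,5,7}
5 → hit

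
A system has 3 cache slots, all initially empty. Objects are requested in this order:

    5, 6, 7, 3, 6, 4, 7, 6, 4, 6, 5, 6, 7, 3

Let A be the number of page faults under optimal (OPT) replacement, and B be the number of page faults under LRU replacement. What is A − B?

Under OPT: F F F F . F . . . . F . . F → 7 faults.
Under LRU: F F F F . F F . . . F . F F → 9 faults.
A − B = 7 − 9 = -2.

-2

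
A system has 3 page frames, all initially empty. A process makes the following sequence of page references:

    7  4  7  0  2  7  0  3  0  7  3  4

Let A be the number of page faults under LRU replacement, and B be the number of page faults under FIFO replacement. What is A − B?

-2

Under LRU: F F . F F . . F . . . F → 6 faults.
Under FIFO: F F . F F F . F F . . F → 8 faults.
A − B = 6 − 8 = -2.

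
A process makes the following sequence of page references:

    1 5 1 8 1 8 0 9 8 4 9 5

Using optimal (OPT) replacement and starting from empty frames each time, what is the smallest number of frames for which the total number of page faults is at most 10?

f=1: 12 faults
f=2: 7 faults
f=3: 6 faults
f=4: 6 faults
f=5: 6 faults
f=6: 6 faults
Smallest f with faults ≤ 10 is 2.

2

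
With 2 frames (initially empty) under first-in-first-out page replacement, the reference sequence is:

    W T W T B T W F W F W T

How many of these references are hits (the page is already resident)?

W -> miss, frames {W}
T -> miss, frames {W,T}
W -> hit
T -> hit
B -> miss, evict W, frames {T,B}
T -> hit
W -> miss, evict T, frames {B,W}
F -> miss, evict B, frames {W,F}
W -> hit
F -> hit
W -> hit
T -> miss, evict W, frames {F,T}
Hits: 6.

6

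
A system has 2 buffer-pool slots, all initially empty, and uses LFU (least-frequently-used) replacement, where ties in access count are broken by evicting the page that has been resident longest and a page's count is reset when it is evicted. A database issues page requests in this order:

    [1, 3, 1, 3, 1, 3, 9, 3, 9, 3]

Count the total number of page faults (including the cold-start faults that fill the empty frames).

1 → miss, frames [1]
3 → miss, frames [1, 3]
1 → hit
3 → hit
1 → hit
3 → hit
9 → miss, evict 1, frames [3, 9]
3 → hit
9 → hit
3 → hit
Page faults: 3.

3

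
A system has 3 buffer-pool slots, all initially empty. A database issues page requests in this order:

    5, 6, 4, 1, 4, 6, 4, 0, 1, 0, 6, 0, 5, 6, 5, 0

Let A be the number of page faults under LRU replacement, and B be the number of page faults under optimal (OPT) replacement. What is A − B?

Under LRU: F F F F . . . F F . F . F . . . → 8 faults.
Under OPT: F F F F . . . F . . . . F . . . → 6 faults.
A − B = 8 − 6 = 2.

2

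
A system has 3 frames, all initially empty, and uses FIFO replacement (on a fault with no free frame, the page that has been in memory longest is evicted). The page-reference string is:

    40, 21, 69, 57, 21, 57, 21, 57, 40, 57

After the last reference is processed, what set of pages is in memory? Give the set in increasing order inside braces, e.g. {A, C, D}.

{40, 57, 69}

40 → miss, frames [40]
21 → miss, frames [40, 21]
69 → miss, frames [40, 21, 69]
57 → miss, evict 40, frames [21, 69, 57]
21 → hit
57 → hit
21 → hit
57 → hit
40 → miss, evict 21, frames [69, 57, 40]
57 → hit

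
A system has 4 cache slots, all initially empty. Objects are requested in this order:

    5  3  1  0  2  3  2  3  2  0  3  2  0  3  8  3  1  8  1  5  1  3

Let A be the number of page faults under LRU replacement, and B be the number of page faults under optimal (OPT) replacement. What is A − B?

Under LRU: F F F F F . . . . . . . . . F . F . . F . . → 8 faults.
Under OPT: F F F F F . . . . . . . . . F . . . . F . . → 7 faults.
A − B = 8 − 7 = 1.

1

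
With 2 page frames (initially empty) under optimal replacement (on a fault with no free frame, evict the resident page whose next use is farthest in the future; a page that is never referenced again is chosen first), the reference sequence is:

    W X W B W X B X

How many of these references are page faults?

W → fault, frames [W]
X → fault, frames [W, X]
W → hit
B → fault, evict X, frames [W, B]
W → hit
X → fault, evict W, frames [B, X]
B → hit
X → hit
Page faults: 4.

4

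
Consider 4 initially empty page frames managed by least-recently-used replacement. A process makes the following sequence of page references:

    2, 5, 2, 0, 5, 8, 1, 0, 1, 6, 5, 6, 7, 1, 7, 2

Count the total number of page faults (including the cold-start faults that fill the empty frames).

9

2: fault, frames {2}
5: fault, frames {2,5}
2: hit
0: fault, frames {5,2,0}
5: hit
8: fault, frames {2,0,5,8}
1: fault, evict 2, frames {0,5,8,1}
0: hit
1: hit
6: fault, evict 5, frames {8,0,1,6}
5: fault, evict 8, frames {0,1,6,5}
6: hit
7: fault, evict 0, frames {1,5,6,7}
1: hit
7: hit
2: fault, evict 5, frames {6,1,7,2}
Page faults: 9.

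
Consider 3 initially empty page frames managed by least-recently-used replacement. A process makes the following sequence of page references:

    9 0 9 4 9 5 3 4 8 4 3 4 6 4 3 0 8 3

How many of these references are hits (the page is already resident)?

9: fault, frames [9]
0: fault, frames [9, 0]
9: hit
4: fault, frames [0, 9, 4]
9: hit
5: fault, evict 0, frames [4, 9, 5]
3: fault, evict 4, frames [9, 5, 3]
4: fault, evict 9, frames [5, 3, 4]
8: fault, evict 5, frames [3, 4, 8]
4: hit
3: hit
4: hit
6: fault, evict 8, frames [3, 4, 6]
4: hit
3: hit
0: fault, evict 6, frames [4, 3, 0]
8: fault, evict 4, frames [3, 0, 8]
3: hit
Hits: 8.

8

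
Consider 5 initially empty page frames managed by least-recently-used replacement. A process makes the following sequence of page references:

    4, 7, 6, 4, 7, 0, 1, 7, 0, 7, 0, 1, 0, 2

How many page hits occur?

8

4 → fault, frames {4}
7 → fault, frames {4,7}
6 → fault, frames {4,7,6}
4 → hit
7 → hit
0 → fault, frames {6,4,7,0}
1 → fault, frames {6,4,7,0,1}
7 → hit
0 → hit
7 → hit
0 → hit
1 → hit
0 → hit
2 → fault, evict 6, frames {4,7,1,0,2}
Hits: 8.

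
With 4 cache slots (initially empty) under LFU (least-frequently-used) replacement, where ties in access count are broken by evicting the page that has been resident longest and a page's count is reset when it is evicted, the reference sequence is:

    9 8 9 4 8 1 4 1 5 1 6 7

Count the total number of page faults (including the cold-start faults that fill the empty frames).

7

9 → miss, frames {9}
8 → miss, frames {9,8}
9 → hit
4 → miss, frames {9,8,4}
8 → hit
1 → miss, frames {9,8,4,1}
4 → hit
1 → hit
5 → miss, evict 9, frames {8,4,1,5}
1 → hit
6 → miss, evict 5, frames {8,4,1,6}
7 → miss, evict 6, frames {8,4,1,7}
Page faults: 7.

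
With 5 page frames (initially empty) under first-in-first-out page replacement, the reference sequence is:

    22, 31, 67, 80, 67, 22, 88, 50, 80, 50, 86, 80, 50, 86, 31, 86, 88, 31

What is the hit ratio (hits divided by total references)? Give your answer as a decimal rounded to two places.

0.56

22 → fault, frames {22}
31 → fault, frames {22,31}
67 → fault, frames {22,31,67}
80 → fault, frames {22,31,67,80}
67 → hit
22 → hit
88 → fault, frames {22,31,67,80,88}
50 → fault, evict 22, frames {31,67,80,88,50}
80 → hit
50 → hit
86 → fault, evict 31, frames {67,80,88,50,86}
80 → hit
50 → hit
86 → hit
31 → fault, evict 67, frames {80,88,50,86,31}
86 → hit
88 → hit
31 → hit
Hits: 10 of 18 references → 10/18 = 0.5556.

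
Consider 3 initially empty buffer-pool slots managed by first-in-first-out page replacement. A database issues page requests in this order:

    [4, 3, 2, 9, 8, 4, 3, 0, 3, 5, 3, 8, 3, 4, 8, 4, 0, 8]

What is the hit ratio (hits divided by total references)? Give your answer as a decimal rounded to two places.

4 -> fault, frames {4}
3 -> fault, frames {4,3}
2 -> fault, frames {4,3,2}
9 -> fault, evict 4, frames {3,2,9}
8 -> fault, evict 3, frames {2,9,8}
4 -> fault, evict 2, frames {9,8,4}
3 -> fault, evict 9, frames {8,4,3}
0 -> fault, evict 8, frames {4,3,0}
3 -> hit
5 -> fault, evict 4, frames {3,0,5}
3 -> hit
8 -> fault, evict 3, frames {0,5,8}
3 -> fault, evict 0, frames {5,8,3}
4 -> fault, evict 5, frames {8,3,4}
8 -> hit
4 -> hit
0 -> fault, evict 8, frames {3,4,0}
8 -> fault, evict 3, frames {4,0,8}
Hits: 4 of 18 references → 4/18 = 0.2222.

0.22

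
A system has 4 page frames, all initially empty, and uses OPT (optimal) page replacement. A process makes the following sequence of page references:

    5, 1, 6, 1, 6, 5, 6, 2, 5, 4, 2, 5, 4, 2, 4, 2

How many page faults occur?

5

5 -> miss, frames {5}
1 -> miss, frames {5,1}
6 -> miss, frames {5,1,6}
1 -> hit
6 -> hit
5 -> hit
6 -> hit
2 -> miss, frames {5,1,6,2}
5 -> hit
4 -> miss, evict 6, frames {5,1,2,4}
2 -> hit
5 -> hit
4 -> hit
2 -> hit
4 -> hit
2 -> hit
Page faults: 5.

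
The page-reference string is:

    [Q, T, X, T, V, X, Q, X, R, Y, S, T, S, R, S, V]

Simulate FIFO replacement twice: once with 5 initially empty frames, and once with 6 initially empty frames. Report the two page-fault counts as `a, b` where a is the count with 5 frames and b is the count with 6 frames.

8, 7

5 frames: F F F . F . . . F F F F . . . . → 8 faults.
6 frames: F F F . F . . . F F F . . . . . → 7 faults.
7 < 8: adding a frame reduced faults, as is typical.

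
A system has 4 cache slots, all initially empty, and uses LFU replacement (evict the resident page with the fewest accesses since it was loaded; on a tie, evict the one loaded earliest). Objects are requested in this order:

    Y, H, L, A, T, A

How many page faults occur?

Y → miss, frames {Y}
H → miss, frames {Y,H}
L → miss, frames {Y,H,L}
A → miss, frames {Y,H,L,A}
T → miss, evict Y, frames {H,L,A,T}
A → hit
Page faults: 5.

5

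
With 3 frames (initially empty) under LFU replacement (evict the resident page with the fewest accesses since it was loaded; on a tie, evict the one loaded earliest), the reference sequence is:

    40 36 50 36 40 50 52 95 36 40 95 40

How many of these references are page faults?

40 → fault, frames {40}
36 → fault, frames {40,36}
50 → fault, frames {40,36,50}
36 → hit
40 → hit
50 → hit
52 → fault, evict 40, frames {36,50,52}
95 → fault, evict 52, frames {36,50,95}
36 → hit
40 → fault, evict 95, frames {36,50,40}
95 → fault, evict 40, frames {36,50,95}
40 → fault, evict 95, frames {36,50,40}
Page faults: 8.

8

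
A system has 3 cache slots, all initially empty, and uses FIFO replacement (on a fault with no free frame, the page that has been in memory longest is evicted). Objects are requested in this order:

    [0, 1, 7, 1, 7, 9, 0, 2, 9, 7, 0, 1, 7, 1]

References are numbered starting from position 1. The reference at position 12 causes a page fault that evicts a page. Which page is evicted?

pos 1: 0: fault, frames [0]
pos 2: 1: fault, frames [0, 1]
pos 3: 7: fault, frames [0, 1, 7]
pos 4: 1: hit
pos 5: 7: hit
pos 6: 9: fault, evict 0, frames [1, 7, 9]
pos 7: 0: fault, evict 1, frames [7, 9, 0]
pos 8: 2: fault, evict 7, frames [9, 0, 2]
pos 9: 9: hit
pos 10: 7: fault, evict 9, frames [0, 2, 7]
pos 11: 0: hit
pos 12: 1: fault, evict 0, frames [2, 7, 1]
At position 12, page 0 is evicted.

0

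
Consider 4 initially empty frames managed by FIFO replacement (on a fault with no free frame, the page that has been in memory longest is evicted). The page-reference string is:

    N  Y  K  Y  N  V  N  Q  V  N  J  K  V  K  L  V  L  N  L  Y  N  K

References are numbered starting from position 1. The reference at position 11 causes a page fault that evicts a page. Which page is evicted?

K

pos 1: N: fault, frames (N)
pos 2: Y: fault, frames (N Y)
pos 3: K: fault, frames (N Y K)
pos 4: Y: hit
pos 5: N: hit
pos 6: V: fault, frames (N Y K V)
pos 7: N: hit
pos 8: Q: fault, evict N, frames (Y K V Q)
pos 9: V: hit
pos 10: N: fault, evict Y, frames (K V Q N)
pos 11: J: fault, evict K, frames (V Q N J)
At position 11, page K is evicted.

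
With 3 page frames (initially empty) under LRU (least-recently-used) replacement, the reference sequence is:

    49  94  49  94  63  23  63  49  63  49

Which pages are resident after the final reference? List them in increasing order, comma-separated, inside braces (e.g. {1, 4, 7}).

49 -> fault, frames {49}
94 -> fault, frames {49,94}
49 -> hit
94 -> hit
63 -> fault, frames {49,94,63}
23 -> fault, evict 49, frames {94,63,23}
63 -> hit
49 -> fault, evict 94, frames {23,63,49}
63 -> hit
49 -> hit

{23, 49, 63}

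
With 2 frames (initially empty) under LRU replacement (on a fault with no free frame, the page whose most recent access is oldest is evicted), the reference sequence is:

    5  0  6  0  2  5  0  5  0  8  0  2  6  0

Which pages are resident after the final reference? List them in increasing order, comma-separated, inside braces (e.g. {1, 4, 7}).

{0, 6}

5 → miss, frames {5}
0 → miss, frames {5,0}
6 → miss, evict 5, frames {0,6}
0 → hit
2 → miss, evict 6, frames {0,2}
5 → miss, evict 0, frames {2,5}
0 → miss, evict 2, frames {5,0}
5 → hit
0 → hit
8 → miss, evict 5, frames {0,8}
0 → hit
2 → miss, evict 8, frames {0,2}
6 → miss, evict 0, frames {2,6}
0 → miss, evict 2, frames {6,0}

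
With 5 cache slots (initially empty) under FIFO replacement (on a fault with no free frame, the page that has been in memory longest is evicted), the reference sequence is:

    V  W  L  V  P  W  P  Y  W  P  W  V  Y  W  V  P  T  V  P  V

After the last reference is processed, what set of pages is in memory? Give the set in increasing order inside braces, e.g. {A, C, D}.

{L, P, T, V, Y}

V → fault, frames {V}
W → fault, frames {V,W}
L → fault, frames {V,W,L}
V → hit
P → fault, frames {V,W,L,P}
W → hit
P → hit
Y → fault, frames {V,W,L,P,Y}
W → hit
P → hit
W → hit
V → hit
Y → hit
W → hit
V → hit
P → hit
T → fault, evict V, frames {W,L,P,Y,T}
V → fault, evict W, frames {L,P,Y,T,V}
P → hit
V → hit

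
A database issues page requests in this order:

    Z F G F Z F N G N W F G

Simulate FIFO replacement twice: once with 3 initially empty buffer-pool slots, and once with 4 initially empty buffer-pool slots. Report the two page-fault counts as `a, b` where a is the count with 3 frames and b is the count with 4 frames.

7, 5

3 frames: F F F . . . F . . F F F → 7 faults.
4 frames: F F F . . . F . . F . . → 5 faults.
5 < 7: adding a frame reduced faults, as is typical.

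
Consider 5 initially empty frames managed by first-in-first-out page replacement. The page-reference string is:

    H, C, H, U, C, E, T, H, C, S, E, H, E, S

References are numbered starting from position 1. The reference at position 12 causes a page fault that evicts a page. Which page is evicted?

C

pos 1: H -> fault, frames [H]
pos 2: C -> fault, frames [H, C]
pos 3: H -> hit
pos 4: U -> fault, frames [H, C, U]
pos 5: C -> hit
pos 6: E -> fault, frames [H, C, U, E]
pos 7: T -> fault, frames [H, C, U, E, T]
pos 8: H -> hit
pos 9: C -> hit
pos 10: S -> fault, evict H, frames [C, U, E, T, S]
pos 11: E -> hit
pos 12: H -> fault, evict C, frames [U, E, T, S, H]
At position 12, page C is evicted.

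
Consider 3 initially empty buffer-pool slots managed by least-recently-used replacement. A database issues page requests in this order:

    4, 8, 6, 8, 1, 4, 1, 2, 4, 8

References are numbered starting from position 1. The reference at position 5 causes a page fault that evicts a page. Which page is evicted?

pos 1: 4 -> miss, frames (4)
pos 2: 8 -> miss, frames (4 8)
pos 3: 6 -> miss, frames (4 8 6)
pos 4: 8 -> hit
pos 5: 1 -> miss, evict 4, frames (6 8 1)
At position 5, page 4 is evicted.

4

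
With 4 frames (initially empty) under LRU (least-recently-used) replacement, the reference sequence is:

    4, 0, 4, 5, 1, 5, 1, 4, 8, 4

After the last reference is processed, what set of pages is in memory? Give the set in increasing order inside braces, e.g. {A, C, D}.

{1, 4, 5, 8}

4 → miss, frames (4)
0 → miss, frames (4 0)
4 → hit
5 → miss, frames (0 4 5)
1 → miss, frames (0 4 5 1)
5 → hit
1 → hit
4 → hit
8 → miss, evict 0, frames (5 1 4 8)
4 → hit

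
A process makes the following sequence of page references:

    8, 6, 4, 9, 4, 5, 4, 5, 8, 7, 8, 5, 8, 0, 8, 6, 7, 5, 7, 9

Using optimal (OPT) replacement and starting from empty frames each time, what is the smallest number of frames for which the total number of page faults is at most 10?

3

f=1: 20 faults
f=2: 13 faults
f=3: 10 faults
f=4: 9 faults
f=5: 8 faults
f=6: 7 faults
f=7: 7 faults
Smallest f with faults ≤ 10 is 3.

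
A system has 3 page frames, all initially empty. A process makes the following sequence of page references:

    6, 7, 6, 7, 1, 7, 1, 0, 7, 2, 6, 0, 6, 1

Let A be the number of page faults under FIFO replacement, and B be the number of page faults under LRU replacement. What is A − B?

Under FIFO: F F . . F . . F . F F . . F → 7 faults.
Under LRU: F F . . F . . F . F F F . F → 8 faults.
A − B = 7 − 8 = -1.

-1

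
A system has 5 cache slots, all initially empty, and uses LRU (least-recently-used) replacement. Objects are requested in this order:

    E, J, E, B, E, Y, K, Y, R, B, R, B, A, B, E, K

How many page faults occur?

E -> miss, frames [E]
J -> miss, frames [E, J]
E -> hit
B -> miss, frames [J, E, B]
E -> hit
Y -> miss, frames [J, B, E, Y]
K -> miss, frames [J, B, E, Y, K]
Y -> hit
R -> miss, evict J, frames [B, E, K, Y, R]
B -> hit
R -> hit
B -> hit
A -> miss, evict E, frames [K, Y, R, B, A]
B -> hit
E -> miss, evict K, frames [Y, R, A, B, E]
K -> miss, evict Y, frames [R, A, B, E, K]
Page faults: 9.

9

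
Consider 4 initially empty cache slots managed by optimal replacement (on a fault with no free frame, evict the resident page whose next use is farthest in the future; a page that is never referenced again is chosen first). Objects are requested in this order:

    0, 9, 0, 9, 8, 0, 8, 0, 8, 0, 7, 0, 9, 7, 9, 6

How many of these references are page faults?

5

0 → fault, frames {0}
9 → fault, frames {0,9}
0 → hit
9 → hit
8 → fault, frames {0,9,8}
0 → hit
8 → hit
0 → hit
8 → hit
0 → hit
7 → fault, frames {0,9,8,7}
0 → hit
9 → hit
7 → hit
9 → hit
6 → fault, evict 7, frames {0,9,8,6}
Page faults: 5.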